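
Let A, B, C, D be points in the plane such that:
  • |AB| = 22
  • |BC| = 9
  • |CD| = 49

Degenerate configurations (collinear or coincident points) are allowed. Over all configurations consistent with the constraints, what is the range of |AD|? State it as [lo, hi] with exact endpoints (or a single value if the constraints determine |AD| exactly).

|AB| ∈ {22}
|BC| ∈ {9}
|CD| ∈ {49}
|AC| ∈ [13, 31]
|BD| ∈ [40, 58]
|AD| ∈ [18, 80]

|AD| ∈ [18, 80]  (≈ [18.0000, 80.0000])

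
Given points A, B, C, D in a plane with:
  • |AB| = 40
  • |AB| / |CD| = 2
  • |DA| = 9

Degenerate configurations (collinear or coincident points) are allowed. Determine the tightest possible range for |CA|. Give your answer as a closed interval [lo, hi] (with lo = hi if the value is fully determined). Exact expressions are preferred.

|AB| ∈ {40}
|AD| ∈ {9}
|CD| ∈ {20}
|BD| ∈ [31, 49]
|AC| ∈ [11, 29]
|BC| ∈ [11, 69]

|CA| ∈ [11, 29]  (≈ [11.0000, 29.0000])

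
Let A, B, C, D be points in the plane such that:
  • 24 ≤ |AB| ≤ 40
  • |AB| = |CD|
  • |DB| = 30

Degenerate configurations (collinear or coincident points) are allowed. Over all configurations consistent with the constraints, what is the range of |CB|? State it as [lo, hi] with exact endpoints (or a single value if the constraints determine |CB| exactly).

|CB| ∈ [0, 70]  (≈ [0.0000, 70.0000])

|AB| ∈ [24, 40]
|BD| ∈ {30}
|CD| ∈ [24, 40]
|AD| ∈ [0, 70]
|BC| ∈ [0, 70]
|AC| ∈ [0, 110]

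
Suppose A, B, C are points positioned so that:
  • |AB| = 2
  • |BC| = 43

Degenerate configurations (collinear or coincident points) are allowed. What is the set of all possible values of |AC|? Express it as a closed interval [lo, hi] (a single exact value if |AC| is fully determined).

|AC| ∈ [41, 45]  (≈ [41.0000, 45.0000])

|AB| ∈ {2}
|BC| ∈ {43}
|AC| ∈ [41, 45]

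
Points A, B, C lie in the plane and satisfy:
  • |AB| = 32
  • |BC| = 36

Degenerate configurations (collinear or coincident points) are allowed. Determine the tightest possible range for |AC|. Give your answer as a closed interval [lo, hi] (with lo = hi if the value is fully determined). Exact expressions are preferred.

|AC| ∈ [4, 68]  (≈ [4.0000, 68.0000])

|AB| ∈ {32}
|BC| ∈ {36}
|AC| ∈ [4, 68]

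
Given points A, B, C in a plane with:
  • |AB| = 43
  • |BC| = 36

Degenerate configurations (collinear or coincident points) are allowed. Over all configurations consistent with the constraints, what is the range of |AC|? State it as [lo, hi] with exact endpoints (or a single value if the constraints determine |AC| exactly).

|AB| ∈ {43}
|BC| ∈ {36}
|AC| ∈ [7, 79]

|AC| ∈ [7, 79]  (≈ [7.0000, 79.0000])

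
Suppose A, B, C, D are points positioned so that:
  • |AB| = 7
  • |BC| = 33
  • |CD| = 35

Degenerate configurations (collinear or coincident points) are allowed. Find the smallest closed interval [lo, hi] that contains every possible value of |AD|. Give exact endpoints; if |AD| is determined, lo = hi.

|AB| ∈ {7}
|BC| ∈ {33}
|CD| ∈ {35}
|AC| ∈ [26, 40]
|BD| ∈ [2, 68]
|AD| ∈ [0, 75]

|AD| ∈ [0, 75]  (≈ [0.0000, 75.0000])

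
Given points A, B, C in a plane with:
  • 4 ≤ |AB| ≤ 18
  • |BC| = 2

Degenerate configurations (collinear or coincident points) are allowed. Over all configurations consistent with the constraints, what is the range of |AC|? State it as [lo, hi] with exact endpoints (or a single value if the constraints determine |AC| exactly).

|AB| ∈ [4, 18]
|BC| ∈ {2}
|AC| ∈ [2, 20]

|AC| ∈ [2, 20]  (≈ [2.0000, 20.0000])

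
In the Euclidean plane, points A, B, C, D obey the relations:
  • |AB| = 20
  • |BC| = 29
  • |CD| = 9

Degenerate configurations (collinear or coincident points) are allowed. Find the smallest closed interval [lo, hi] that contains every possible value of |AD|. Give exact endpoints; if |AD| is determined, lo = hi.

|AD| ∈ [0, 58]  (≈ [0.0000, 58.0000])

|AB| ∈ {20}
|BC| ∈ {29}
|CD| ∈ {9}
|AC| ∈ [9, 49]
|BD| ∈ [20, 38]
|AD| ∈ [0, 58]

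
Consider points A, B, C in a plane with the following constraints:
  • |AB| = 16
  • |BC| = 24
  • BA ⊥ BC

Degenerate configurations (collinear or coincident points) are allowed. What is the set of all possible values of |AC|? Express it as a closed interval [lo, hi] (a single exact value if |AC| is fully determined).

|AB| ∈ {16}
|BC| ∈ {24}
|AC| ∈ {8·√(13)}

|AC| = 8·√(13)  (≈ 28.8444)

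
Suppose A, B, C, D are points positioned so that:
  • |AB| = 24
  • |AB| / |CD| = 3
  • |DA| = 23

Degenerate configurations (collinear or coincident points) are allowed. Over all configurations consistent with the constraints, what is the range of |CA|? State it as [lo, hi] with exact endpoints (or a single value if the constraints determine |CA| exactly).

|CA| ∈ [15, 31]  (≈ [15.0000, 31.0000])

|AB| ∈ {24}
|AD| ∈ {23}
|CD| ∈ {8}
|BD| ∈ [1, 47]
|AC| ∈ [15, 31]
|BC| ∈ [0, 55]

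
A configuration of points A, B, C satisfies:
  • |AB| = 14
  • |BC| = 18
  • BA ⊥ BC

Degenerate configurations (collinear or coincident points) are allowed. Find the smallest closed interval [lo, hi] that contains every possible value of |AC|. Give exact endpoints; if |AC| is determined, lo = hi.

|AC| = 2·√(130)  (≈ 22.8035)

|AB| ∈ {14}
|BC| ∈ {18}
|AC| ∈ {2·√(130)}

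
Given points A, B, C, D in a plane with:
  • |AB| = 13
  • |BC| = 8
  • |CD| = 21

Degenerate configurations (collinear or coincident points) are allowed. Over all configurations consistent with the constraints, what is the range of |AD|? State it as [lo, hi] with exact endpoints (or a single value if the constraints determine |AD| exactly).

|AD| ∈ [0, 42]  (≈ [0.0000, 42.0000])

|AB| ∈ {13}
|BC| ∈ {8}
|CD| ∈ {21}
|AC| ∈ [5, 21]
|BD| ∈ [13, 29]
|AD| ∈ [0, 42]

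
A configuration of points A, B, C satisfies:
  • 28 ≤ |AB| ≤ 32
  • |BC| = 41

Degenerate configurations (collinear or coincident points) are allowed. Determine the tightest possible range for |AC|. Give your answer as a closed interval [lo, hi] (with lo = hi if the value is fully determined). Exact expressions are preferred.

|AB| ∈ [28, 32]
|BC| ∈ {41}
|AC| ∈ [9, 73]

|AC| ∈ [9, 73]  (≈ [9.0000, 73.0000])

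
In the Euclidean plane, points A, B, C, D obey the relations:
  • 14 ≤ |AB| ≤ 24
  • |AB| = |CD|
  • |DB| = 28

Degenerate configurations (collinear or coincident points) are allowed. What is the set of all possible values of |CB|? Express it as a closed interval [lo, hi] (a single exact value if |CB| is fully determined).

|CB| ∈ [4, 52]  (≈ [4.0000, 52.0000])

|AB| ∈ [14, 24]
|BD| ∈ {28}
|CD| ∈ [14, 24]
|AD| ∈ [4, 52]
|BC| ∈ [4, 52]
|AC| ∈ [0, 76]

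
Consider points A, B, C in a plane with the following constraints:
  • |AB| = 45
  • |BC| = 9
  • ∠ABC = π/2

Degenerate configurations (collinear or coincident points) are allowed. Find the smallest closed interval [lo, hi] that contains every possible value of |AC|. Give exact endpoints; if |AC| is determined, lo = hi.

|AC| = 9·√(26)  (≈ 45.8912)

|AB| ∈ {45}
|BC| ∈ {9}
|AC| ∈ {9·√(26)}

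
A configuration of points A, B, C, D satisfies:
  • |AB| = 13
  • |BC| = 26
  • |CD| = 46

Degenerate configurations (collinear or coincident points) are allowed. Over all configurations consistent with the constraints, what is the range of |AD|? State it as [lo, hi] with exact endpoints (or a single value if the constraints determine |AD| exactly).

|AD| ∈ [7, 85]  (≈ [7.0000, 85.0000])

|AB| ∈ {13}
|BC| ∈ {26}
|CD| ∈ {46}
|AC| ∈ [13, 39]
|BD| ∈ [20, 72]
|AD| ∈ [7, 85]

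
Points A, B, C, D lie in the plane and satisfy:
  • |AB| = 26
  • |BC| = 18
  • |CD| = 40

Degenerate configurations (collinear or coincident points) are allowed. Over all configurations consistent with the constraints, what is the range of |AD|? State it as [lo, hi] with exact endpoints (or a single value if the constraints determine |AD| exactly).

|AB| ∈ {26}
|BC| ∈ {18}
|CD| ∈ {40}
|AC| ∈ [8, 44]
|BD| ∈ [22, 58]
|AD| ∈ [0, 84]

|AD| ∈ [0, 84]  (≈ [0.0000, 84.0000])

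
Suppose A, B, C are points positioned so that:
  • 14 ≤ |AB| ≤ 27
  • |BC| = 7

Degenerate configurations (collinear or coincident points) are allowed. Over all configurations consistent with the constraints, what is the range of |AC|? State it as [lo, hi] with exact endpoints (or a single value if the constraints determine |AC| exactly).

|AC| ∈ [7, 34]  (≈ [7.0000, 34.0000])

|AB| ∈ [14, 27]
|BC| ∈ {7}
|AC| ∈ [7, 34]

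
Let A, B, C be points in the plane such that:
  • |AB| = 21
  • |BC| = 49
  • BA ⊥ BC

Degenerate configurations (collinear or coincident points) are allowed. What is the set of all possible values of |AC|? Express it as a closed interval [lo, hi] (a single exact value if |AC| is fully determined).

|AB| ∈ {21}
|BC| ∈ {49}
|AC| ∈ {7·√(58)}

|AC| = 7·√(58)  (≈ 53.3104)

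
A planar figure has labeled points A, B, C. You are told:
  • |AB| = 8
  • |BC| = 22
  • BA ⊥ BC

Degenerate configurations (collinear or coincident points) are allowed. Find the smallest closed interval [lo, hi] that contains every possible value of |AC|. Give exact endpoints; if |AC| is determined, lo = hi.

|AB| ∈ {8}
|BC| ∈ {22}
|AC| ∈ {2·√(137)}

|AC| = 2·√(137)  (≈ 23.4094)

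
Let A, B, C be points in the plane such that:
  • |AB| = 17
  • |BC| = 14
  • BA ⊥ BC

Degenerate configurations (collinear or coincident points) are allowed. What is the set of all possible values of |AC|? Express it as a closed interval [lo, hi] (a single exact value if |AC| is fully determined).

|AC| = √(485)  (≈ 22.0227)

|AB| ∈ {17}
|BC| ∈ {14}
|AC| ∈ {√(485)}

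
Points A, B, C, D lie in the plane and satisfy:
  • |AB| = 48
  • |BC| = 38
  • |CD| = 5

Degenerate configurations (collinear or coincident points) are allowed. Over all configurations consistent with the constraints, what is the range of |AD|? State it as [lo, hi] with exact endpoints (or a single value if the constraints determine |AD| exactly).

|AD| ∈ [5, 91]  (≈ [5.0000, 91.0000])

|AB| ∈ {48}
|BC| ∈ {38}
|CD| ∈ {5}
|AC| ∈ [10, 86]
|BD| ∈ [33, 43]
|AD| ∈ [5, 91]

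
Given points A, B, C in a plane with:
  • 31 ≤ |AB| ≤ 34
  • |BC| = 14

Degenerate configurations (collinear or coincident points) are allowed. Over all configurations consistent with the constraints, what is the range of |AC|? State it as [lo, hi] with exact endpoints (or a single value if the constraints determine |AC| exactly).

|AC| ∈ [17, 48]  (≈ [17.0000, 48.0000])

|AB| ∈ [31, 34]
|BC| ∈ {14}
|AC| ∈ [17, 48]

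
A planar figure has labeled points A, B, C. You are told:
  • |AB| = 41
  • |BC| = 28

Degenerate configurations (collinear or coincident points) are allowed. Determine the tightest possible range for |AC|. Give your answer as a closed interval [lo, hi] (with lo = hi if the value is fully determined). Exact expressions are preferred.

|AB| ∈ {41}
|BC| ∈ {28}
|AC| ∈ [13, 69]

|AC| ∈ [13, 69]  (≈ [13.0000, 69.0000])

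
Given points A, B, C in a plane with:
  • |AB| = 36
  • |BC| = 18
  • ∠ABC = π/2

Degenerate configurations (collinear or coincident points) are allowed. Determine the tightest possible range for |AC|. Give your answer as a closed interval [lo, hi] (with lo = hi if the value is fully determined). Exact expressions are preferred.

|AC| = 18·√(5)  (≈ 40.2492)

|AB| ∈ {36}
|BC| ∈ {18}
|AC| ∈ {18·√(5)}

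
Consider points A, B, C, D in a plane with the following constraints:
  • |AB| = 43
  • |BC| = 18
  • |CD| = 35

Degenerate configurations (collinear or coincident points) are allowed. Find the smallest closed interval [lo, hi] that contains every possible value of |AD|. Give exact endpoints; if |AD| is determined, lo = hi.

|AB| ∈ {43}
|BC| ∈ {18}
|CD| ∈ {35}
|AC| ∈ [25, 61]
|BD| ∈ [17, 53]
|AD| ∈ [0, 96]

|AD| ∈ [0, 96]  (≈ [0.0000, 96.0000])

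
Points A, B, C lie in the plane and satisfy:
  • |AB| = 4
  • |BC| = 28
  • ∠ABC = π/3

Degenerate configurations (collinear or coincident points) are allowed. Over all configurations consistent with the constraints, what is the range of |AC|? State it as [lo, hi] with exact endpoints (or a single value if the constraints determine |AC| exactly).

|AC| = 4·√(43)  (≈ 26.2298)

|AB| ∈ {4}
|BC| ∈ {28}
|AC| ∈ {4·√(43)}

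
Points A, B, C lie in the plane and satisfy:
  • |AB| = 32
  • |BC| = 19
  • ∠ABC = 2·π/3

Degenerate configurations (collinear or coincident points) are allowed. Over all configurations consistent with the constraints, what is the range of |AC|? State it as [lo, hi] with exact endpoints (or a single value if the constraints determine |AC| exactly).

|AC| = √(1993)  (≈ 44.6430)

|AB| ∈ {32}
|BC| ∈ {19}
|AC| ∈ {√(1993)}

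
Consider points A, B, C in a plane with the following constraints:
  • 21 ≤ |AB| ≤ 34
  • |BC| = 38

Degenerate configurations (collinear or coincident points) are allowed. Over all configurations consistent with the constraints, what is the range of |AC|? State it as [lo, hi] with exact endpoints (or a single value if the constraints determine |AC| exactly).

|AB| ∈ [21, 34]
|BC| ∈ {38}
|AC| ∈ [4, 72]

|AC| ∈ [4, 72]  (≈ [4.0000, 72.0000])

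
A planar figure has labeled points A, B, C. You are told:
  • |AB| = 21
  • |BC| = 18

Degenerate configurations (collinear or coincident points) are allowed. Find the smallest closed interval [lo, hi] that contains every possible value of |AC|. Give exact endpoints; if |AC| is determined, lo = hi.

|AB| ∈ {21}
|BC| ∈ {18}
|AC| ∈ [3, 39]

|AC| ∈ [3, 39]  (≈ [3.0000, 39.0000])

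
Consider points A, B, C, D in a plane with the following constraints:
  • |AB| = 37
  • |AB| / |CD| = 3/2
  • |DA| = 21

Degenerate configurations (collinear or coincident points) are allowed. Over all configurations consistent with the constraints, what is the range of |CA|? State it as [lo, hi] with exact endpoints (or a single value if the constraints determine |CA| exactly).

|AB| ∈ {37}
|AD| ∈ {21}
|CD| ∈ {74/3}
|BD| ∈ [16, 58]
|AC| ∈ [11/3, 137/3]
|BC| ∈ [0, 248/3]

|CA| ∈ [11/3, 137/3]  (≈ [3.6667, 45.6667])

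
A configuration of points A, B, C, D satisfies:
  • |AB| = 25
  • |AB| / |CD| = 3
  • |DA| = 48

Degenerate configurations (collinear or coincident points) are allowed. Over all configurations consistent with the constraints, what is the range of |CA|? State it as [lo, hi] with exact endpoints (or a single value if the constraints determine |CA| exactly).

|CA| ∈ [119/3, 169/3]  (≈ [39.6667, 56.3333])

|AB| ∈ {25}
|AD| ∈ {48}
|CD| ∈ {25/3}
|BD| ∈ [23, 73]
|AC| ∈ [119/3, 169/3]
|BC| ∈ [44/3, 244/3]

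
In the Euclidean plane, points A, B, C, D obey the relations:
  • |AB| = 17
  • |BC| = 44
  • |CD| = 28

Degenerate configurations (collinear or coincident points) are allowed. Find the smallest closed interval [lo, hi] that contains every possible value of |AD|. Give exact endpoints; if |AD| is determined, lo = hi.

|AD| ∈ [0, 89]  (≈ [0.0000, 89.0000])

|AB| ∈ {17}
|BC| ∈ {44}
|CD| ∈ {28}
|AC| ∈ [27, 61]
|BD| ∈ [16, 72]
|AD| ∈ [0, 89]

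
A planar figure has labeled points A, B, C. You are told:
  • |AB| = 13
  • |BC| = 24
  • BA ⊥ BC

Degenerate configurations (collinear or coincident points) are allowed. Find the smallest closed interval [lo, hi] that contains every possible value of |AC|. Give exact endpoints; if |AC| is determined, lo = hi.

|AC| = √(745)  (≈ 27.2947)

|AB| ∈ {13}
|BC| ∈ {24}
|AC| ∈ {√(745)}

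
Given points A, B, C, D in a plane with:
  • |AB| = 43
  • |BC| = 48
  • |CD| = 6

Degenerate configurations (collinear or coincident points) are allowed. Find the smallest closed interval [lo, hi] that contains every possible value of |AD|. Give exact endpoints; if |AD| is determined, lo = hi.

|AB| ∈ {43}
|BC| ∈ {48}
|CD| ∈ {6}
|AC| ∈ [5, 91]
|BD| ∈ [42, 54]
|AD| ∈ [0, 97]

|AD| ∈ [0, 97]  (≈ [0.0000, 97.0000])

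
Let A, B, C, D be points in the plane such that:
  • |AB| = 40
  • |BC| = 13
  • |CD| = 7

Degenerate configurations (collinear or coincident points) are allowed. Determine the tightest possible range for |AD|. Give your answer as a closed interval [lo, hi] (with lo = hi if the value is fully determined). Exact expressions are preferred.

|AD| ∈ [20, 60]  (≈ [20.0000, 60.0000])

|AB| ∈ {40}
|BC| ∈ {13}
|CD| ∈ {7}
|AC| ∈ [27, 53]
|BD| ∈ [6, 20]
|AD| ∈ [20, 60]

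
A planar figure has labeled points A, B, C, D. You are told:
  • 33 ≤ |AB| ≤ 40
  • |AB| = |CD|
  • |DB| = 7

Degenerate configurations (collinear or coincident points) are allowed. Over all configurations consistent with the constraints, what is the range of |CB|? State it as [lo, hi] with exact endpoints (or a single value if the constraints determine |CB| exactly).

|AB| ∈ [33, 40]
|BD| ∈ {7}
|CD| ∈ [33, 40]
|AD| ∈ [26, 47]
|BC| ∈ [26, 47]
|AC| ∈ [0, 87]

|CB| ∈ [26, 47]  (≈ [26.0000, 47.0000])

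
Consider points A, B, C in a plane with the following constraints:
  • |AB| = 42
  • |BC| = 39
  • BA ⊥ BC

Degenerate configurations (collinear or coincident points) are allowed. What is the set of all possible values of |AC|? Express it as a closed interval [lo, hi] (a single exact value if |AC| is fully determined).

|AB| ∈ {42}
|BC| ∈ {39}
|AC| ∈ {3·√(365)}

|AC| = 3·√(365)  (≈ 57.3149)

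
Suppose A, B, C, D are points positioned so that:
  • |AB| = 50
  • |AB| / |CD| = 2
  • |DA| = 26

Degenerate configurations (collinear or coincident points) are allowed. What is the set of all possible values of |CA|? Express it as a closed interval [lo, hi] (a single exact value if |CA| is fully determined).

|CA| ∈ [1, 51]  (≈ [1.0000, 51.0000])

|AB| ∈ {50}
|AD| ∈ {26}
|CD| ∈ {25}
|BD| ∈ [24, 76]
|AC| ∈ [1, 51]
|BC| ∈ [0, 101]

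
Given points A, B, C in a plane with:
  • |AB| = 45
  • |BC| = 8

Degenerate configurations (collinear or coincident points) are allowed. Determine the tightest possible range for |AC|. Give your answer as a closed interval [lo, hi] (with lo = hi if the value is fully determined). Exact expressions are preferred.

|AC| ∈ [37, 53]  (≈ [37.0000, 53.0000])

|AB| ∈ {45}
|BC| ∈ {8}
|AC| ∈ [37, 53]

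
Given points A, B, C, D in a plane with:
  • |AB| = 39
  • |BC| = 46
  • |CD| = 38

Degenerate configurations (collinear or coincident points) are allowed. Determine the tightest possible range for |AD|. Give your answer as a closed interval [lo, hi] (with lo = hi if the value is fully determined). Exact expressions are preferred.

|AB| ∈ {39}
|BC| ∈ {46}
|CD| ∈ {38}
|AC| ∈ [7, 85]
|BD| ∈ [8, 84]
|AD| ∈ [0, 123]

|AD| ∈ [0, 123]  (≈ [0.0000, 123.0000])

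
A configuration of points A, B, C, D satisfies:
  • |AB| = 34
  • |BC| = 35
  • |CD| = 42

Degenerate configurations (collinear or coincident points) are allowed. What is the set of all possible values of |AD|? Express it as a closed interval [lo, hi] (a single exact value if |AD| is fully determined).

|AD| ∈ [0, 111]  (≈ [0.0000, 111.0000])

|AB| ∈ {34}
|BC| ∈ {35}
|CD| ∈ {42}
|AC| ∈ [1, 69]
|BD| ∈ [7, 77]
|AD| ∈ [0, 111]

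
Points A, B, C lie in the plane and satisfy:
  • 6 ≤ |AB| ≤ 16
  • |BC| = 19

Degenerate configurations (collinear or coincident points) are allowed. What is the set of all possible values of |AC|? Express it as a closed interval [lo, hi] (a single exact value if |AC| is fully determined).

|AB| ∈ [6, 16]
|BC| ∈ {19}
|AC| ∈ [3, 35]

|AC| ∈ [3, 35]  (≈ [3.0000, 35.0000])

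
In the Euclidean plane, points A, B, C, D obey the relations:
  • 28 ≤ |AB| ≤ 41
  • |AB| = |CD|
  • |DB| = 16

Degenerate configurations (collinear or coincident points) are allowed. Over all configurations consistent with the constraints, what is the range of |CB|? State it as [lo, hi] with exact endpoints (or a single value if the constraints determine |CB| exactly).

|CB| ∈ [12, 57]  (≈ [12.0000, 57.0000])

|AB| ∈ [28, 41]
|BD| ∈ {16}
|CD| ∈ [28, 41]
|AD| ∈ [12, 57]
|BC| ∈ [12, 57]
|AC| ∈ [0, 98]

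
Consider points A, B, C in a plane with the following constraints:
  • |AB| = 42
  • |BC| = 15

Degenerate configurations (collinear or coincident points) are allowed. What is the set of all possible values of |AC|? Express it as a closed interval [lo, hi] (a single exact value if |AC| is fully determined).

|AC| ∈ [27, 57]  (≈ [27.0000, 57.0000])

|AB| ∈ {42}
|BC| ∈ {15}
|AC| ∈ [27, 57]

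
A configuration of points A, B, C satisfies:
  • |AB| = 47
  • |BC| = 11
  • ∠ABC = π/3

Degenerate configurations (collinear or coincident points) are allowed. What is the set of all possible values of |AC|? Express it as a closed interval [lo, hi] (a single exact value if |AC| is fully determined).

|AC| = 7·√(37)  (≈ 42.5793)

|AB| ∈ {47}
|BC| ∈ {11}
|AC| ∈ {7·√(37)}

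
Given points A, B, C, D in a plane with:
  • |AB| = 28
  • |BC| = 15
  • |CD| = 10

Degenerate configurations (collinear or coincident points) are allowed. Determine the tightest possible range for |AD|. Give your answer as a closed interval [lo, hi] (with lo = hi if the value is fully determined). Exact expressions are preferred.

|AB| ∈ {28}
|BC| ∈ {15}
|CD| ∈ {10}
|AC| ∈ [13, 43]
|BD| ∈ [5, 25]
|AD| ∈ [3, 53]

|AD| ∈ [3, 53]  (≈ [3.0000, 53.0000])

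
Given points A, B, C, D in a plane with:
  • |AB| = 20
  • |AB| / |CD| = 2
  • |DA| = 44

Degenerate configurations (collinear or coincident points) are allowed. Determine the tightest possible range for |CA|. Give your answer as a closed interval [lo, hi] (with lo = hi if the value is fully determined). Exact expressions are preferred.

|AB| ∈ {20}
|AD| ∈ {44}
|CD| ∈ {10}
|BD| ∈ [24, 64]
|AC| ∈ [34, 54]
|BC| ∈ [14, 74]

|CA| ∈ [34, 54]  (≈ [34.0000, 54.0000])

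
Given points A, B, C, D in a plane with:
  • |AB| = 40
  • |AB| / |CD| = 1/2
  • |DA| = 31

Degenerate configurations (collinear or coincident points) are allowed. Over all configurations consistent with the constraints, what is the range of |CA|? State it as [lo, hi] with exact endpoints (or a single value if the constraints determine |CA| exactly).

|AB| ∈ {40}
|AD| ∈ {31}
|CD| ∈ {80}
|BD| ∈ [9, 71]
|AC| ∈ [49, 111]
|BC| ∈ [9, 151]

|CA| ∈ [49, 111]  (≈ [49.0000, 111.0000])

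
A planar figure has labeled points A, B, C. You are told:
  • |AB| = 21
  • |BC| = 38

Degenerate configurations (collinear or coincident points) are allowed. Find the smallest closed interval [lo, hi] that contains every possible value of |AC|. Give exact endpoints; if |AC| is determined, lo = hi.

|AC| ∈ [17, 59]  (≈ [17.0000, 59.0000])

|AB| ∈ {21}
|BC| ∈ {38}
|AC| ∈ [17, 59]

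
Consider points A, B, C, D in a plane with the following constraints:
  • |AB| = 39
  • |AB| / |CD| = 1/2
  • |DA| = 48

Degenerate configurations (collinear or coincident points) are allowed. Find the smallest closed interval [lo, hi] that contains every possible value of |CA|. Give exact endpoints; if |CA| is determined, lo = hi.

|CA| ∈ [30, 126]  (≈ [30.0000, 126.0000])

|AB| ∈ {39}
|AD| ∈ {48}
|CD| ∈ {78}
|BD| ∈ [9, 87]
|AC| ∈ [30, 126]
|BC| ∈ [0, 165]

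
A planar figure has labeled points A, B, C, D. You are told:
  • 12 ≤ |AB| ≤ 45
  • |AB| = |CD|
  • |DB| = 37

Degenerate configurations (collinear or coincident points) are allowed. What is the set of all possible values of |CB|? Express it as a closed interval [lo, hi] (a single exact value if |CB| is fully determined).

|CB| ∈ [0, 82]  (≈ [0.0000, 82.0000])

|AB| ∈ [12, 45]
|BD| ∈ {37}
|CD| ∈ [12, 45]
|AD| ∈ [0, 82]
|BC| ∈ [0, 82]
|AC| ∈ [0, 127]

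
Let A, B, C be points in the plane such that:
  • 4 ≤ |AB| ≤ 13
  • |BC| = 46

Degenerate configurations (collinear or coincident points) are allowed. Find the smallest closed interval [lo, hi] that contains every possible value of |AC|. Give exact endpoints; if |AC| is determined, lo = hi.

|AC| ∈ [33, 59]  (≈ [33.0000, 59.0000])

|AB| ∈ [4, 13]
|BC| ∈ {46}
|AC| ∈ [33, 59]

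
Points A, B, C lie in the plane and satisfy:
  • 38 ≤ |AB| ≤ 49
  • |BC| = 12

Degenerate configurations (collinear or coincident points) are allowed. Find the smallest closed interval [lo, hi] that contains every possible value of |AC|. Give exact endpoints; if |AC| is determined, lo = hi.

|AB| ∈ [38, 49]
|BC| ∈ {12}
|AC| ∈ [26, 61]

|AC| ∈ [26, 61]  (≈ [26.0000, 61.0000])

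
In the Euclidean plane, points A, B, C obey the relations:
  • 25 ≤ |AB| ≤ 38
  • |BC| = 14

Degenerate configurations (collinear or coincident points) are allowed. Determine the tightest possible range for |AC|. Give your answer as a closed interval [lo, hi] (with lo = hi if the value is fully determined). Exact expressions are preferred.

|AC| ∈ [11, 52]  (≈ [11.0000, 52.0000])

|AB| ∈ [25, 38]
|BC| ∈ {14}
|AC| ∈ [11, 52]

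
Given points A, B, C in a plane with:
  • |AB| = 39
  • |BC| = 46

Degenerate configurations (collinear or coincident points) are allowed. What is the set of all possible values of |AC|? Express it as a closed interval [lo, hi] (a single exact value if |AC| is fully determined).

|AB| ∈ {39}
|BC| ∈ {46}
|AC| ∈ [7, 85]

|AC| ∈ [7, 85]  (≈ [7.0000, 85.0000])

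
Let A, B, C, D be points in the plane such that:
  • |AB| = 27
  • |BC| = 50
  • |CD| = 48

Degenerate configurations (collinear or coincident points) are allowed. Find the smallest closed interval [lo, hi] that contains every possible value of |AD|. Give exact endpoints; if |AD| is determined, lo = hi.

|AB| ∈ {27}
|BC| ∈ {50}
|CD| ∈ {48}
|AC| ∈ [23, 77]
|BD| ∈ [2, 98]
|AD| ∈ [0, 125]

|AD| ∈ [0, 125]  (≈ [0.0000, 125.0000])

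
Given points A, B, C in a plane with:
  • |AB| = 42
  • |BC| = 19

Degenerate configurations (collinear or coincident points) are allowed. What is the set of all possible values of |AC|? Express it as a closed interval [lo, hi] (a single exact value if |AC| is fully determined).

|AC| ∈ [23, 61]  (≈ [23.0000, 61.0000])

|AB| ∈ {42}
|BC| ∈ {19}
|AC| ∈ [23, 61]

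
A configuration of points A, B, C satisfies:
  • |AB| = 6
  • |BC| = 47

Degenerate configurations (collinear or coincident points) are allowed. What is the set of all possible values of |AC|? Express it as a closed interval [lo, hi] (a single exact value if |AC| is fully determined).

|AB| ∈ {6}
|BC| ∈ {47}
|AC| ∈ [41, 53]

|AC| ∈ [41, 53]  (≈ [41.0000, 53.0000])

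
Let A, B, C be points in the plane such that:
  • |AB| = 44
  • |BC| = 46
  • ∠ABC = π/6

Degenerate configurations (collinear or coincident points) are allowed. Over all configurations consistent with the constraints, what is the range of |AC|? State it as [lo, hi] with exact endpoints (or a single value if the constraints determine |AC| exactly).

|AC| = 2·√(1013 - 506·√(3))  (≈ 23.3737)

|AB| ∈ {44}
|BC| ∈ {46}
|AC| ∈ {2·√(1013 - 506·√(3))}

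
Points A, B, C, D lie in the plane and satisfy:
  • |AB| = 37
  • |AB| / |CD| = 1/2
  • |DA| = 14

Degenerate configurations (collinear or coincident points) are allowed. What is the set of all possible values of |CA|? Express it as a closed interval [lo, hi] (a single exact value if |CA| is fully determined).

|CA| ∈ [60, 88]  (≈ [60.0000, 88.0000])

|AB| ∈ {37}
|AD| ∈ {14}
|CD| ∈ {74}
|BD| ∈ [23, 51]
|AC| ∈ [60, 88]
|BC| ∈ [23, 125]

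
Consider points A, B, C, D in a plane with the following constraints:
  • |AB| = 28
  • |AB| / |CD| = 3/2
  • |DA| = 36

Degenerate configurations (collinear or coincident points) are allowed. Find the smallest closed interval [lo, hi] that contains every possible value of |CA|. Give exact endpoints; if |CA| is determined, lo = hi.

|AB| ∈ {28}
|AD| ∈ {36}
|CD| ∈ {56/3}
|BD| ∈ [8, 64]
|AC| ∈ [52/3, 164/3]
|BC| ∈ [0, 248/3]

|CA| ∈ [52/3, 164/3]  (≈ [17.3333, 54.6667])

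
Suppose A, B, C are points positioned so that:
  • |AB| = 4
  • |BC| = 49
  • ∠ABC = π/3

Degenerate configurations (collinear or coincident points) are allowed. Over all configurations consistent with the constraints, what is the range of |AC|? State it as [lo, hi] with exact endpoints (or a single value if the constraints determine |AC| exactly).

|AB| ∈ {4}
|BC| ∈ {49}
|AC| ∈ {√(2221)}

|AC| = √(2221)  (≈ 47.1275)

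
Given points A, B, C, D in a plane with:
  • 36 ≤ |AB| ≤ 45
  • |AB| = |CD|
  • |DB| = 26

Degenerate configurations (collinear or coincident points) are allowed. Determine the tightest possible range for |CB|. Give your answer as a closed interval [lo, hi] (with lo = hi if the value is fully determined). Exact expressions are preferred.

|CB| ∈ [10, 71]  (≈ [10.0000, 71.0000])

|AB| ∈ [36, 45]
|BD| ∈ {26}
|CD| ∈ [36, 45]
|AD| ∈ [10, 71]
|BC| ∈ [10, 71]
|AC| ∈ [0, 116]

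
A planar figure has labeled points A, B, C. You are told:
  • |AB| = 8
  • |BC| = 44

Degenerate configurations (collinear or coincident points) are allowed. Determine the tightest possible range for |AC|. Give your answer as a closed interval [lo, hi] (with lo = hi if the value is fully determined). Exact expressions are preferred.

|AC| ∈ [36, 52]  (≈ [36.0000, 52.0000])

|AB| ∈ {8}
|BC| ∈ {44}
|AC| ∈ [36, 52]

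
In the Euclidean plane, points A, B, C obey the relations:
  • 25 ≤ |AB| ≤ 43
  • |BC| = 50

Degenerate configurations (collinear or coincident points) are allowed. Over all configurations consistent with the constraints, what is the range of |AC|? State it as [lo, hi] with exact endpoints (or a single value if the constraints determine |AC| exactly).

|AB| ∈ [25, 43]
|BC| ∈ {50}
|AC| ∈ [7, 93]

|AC| ∈ [7, 93]  (≈ [7.0000, 93.0000])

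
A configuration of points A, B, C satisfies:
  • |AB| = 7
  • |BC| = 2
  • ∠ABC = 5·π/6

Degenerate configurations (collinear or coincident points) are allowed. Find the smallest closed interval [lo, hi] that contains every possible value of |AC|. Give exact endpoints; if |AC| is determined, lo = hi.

|AC| = √(14·√(3) + 53)  (≈ 8.7891)

|AB| ∈ {7}
|BC| ∈ {2}
|AC| ∈ {√(14·√(3) + 53)}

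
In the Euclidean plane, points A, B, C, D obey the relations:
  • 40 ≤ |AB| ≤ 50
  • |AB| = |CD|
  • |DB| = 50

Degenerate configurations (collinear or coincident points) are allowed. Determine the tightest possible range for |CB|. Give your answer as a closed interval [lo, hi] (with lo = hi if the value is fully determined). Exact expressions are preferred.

|AB| ∈ [40, 50]
|BD| ∈ {50}
|CD| ∈ [40, 50]
|AD| ∈ [0, 100]
|BC| ∈ [0, 100]
|AC| ∈ [0, 150]

|CB| ∈ [0, 100]  (≈ [0.0000, 100.0000])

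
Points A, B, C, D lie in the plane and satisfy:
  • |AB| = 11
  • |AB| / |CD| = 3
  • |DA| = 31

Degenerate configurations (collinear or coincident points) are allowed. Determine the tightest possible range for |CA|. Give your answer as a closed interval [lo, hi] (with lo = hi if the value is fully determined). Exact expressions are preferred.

|CA| ∈ [82/3, 104/3]  (≈ [27.3333, 34.6667])

|AB| ∈ {11}
|AD| ∈ {31}
|CD| ∈ {11/3}
|BD| ∈ [20, 42]
|AC| ∈ [82/3, 104/3]
|BC| ∈ [49/3, 137/3]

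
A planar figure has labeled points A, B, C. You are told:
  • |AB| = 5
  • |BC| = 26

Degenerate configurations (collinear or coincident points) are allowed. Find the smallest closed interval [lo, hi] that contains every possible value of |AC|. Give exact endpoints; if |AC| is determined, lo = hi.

|AB| ∈ {5}
|BC| ∈ {26}
|AC| ∈ [21, 31]

|AC| ∈ [21, 31]  (≈ [21.0000, 31.0000])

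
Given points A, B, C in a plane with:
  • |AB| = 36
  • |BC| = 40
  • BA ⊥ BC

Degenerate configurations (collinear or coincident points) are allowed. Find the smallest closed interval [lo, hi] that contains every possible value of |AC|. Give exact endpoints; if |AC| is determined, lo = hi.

|AB| ∈ {36}
|BC| ∈ {40}
|AC| ∈ {4·√(181)}

|AC| = 4·√(181)  (≈ 53.8145)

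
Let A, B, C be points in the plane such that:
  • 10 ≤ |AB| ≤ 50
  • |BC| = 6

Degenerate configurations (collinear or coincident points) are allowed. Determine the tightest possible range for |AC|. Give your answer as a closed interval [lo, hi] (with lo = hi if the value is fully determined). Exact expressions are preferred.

|AB| ∈ [10, 50]
|BC| ∈ {6}
|AC| ∈ [4, 56]

|AC| ∈ [4, 56]  (≈ [4.0000, 56.0000])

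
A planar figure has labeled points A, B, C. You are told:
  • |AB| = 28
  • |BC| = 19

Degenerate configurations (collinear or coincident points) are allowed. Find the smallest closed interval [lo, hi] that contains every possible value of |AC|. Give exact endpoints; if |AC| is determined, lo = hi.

|AC| ∈ [9, 47]  (≈ [9.0000, 47.0000])

|AB| ∈ {28}
|BC| ∈ {19}
|AC| ∈ [9, 47]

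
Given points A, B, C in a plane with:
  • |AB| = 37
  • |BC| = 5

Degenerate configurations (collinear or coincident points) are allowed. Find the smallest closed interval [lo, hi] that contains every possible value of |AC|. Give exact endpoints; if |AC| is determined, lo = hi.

|AC| ∈ [32, 42]  (≈ [32.0000, 42.0000])

|AB| ∈ {37}
|BC| ∈ {5}
|AC| ∈ [32, 42]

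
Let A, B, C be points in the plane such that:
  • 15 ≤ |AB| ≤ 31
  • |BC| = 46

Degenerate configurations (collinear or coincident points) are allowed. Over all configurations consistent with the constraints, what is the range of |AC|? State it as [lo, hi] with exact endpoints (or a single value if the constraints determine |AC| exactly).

|AC| ∈ [15, 77]  (≈ [15.0000, 77.0000])

|AB| ∈ [15, 31]
|BC| ∈ {46}
|AC| ∈ [15, 77]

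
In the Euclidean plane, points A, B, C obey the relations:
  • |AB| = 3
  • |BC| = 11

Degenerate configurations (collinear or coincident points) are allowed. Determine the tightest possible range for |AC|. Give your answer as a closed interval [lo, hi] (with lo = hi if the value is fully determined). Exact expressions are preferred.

|AC| ∈ [8, 14]  (≈ [8.0000, 14.0000])

|AB| ∈ {3}
|BC| ∈ {11}
|AC| ∈ [8, 14]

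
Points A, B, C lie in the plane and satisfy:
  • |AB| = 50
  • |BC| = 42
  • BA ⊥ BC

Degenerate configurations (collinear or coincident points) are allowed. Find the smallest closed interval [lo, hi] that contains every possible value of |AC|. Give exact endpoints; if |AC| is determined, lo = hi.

|AB| ∈ {50}
|BC| ∈ {42}
|AC| ∈ {2·√(1066)}

|AC| = 2·√(1066)  (≈ 65.2993)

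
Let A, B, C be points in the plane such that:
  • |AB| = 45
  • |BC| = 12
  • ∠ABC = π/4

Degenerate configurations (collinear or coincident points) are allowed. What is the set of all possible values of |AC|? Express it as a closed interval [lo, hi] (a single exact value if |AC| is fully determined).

|AB| ∈ {45}
|BC| ∈ {12}
|AC| ∈ {3·√(241 - 60·√(2))}

|AC| = 3·√(241 - 60·√(2))  (≈ 37.4877)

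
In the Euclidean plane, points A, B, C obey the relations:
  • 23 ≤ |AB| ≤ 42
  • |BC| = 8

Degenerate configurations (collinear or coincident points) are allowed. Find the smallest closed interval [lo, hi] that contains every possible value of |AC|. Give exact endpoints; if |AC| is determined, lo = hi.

|AB| ∈ [23, 42]
|BC| ∈ {8}
|AC| ∈ [15, 50]

|AC| ∈ [15, 50]  (≈ [15.0000, 50.0000])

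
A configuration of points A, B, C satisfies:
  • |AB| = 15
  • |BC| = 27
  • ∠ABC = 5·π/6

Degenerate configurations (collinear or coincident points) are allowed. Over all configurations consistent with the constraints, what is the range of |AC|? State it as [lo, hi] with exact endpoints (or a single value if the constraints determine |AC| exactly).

|AC| = 3·√(45·√(3) + 106)  (≈ 40.6876)

|AB| ∈ {15}
|BC| ∈ {27}
|AC| ∈ {3·√(45·√(3) + 106)}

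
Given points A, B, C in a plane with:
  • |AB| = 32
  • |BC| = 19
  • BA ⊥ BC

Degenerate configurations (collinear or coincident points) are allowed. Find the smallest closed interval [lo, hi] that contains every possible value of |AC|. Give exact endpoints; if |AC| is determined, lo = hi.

|AB| ∈ {32}
|BC| ∈ {19}
|AC| ∈ {√(1385)}

|AC| = √(1385)  (≈ 37.2156)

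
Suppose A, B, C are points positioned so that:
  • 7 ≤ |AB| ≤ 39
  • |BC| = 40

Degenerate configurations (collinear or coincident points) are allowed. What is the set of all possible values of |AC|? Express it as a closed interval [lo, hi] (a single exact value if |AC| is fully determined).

|AB| ∈ [7, 39]
|BC| ∈ {40}
|AC| ∈ [1, 79]

|AC| ∈ [1, 79]  (≈ [1.0000, 79.0000])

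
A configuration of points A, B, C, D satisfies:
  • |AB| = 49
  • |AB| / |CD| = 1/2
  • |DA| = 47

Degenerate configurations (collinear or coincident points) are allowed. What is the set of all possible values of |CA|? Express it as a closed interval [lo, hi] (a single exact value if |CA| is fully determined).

|CA| ∈ [51, 145]  (≈ [51.0000, 145.0000])

|AB| ∈ {49}
|AD| ∈ {47}
|CD| ∈ {98}
|BD| ∈ [2, 96]
|AC| ∈ [51, 145]
|BC| ∈ [2, 194]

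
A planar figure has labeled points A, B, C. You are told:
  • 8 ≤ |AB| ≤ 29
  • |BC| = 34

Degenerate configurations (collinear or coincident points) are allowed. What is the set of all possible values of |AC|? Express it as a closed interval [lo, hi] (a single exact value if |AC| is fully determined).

|AC| ∈ [5, 63]  (≈ [5.0000, 63.0000])

|AB| ∈ [8, 29]
|BC| ∈ {34}
|AC| ∈ [5, 63]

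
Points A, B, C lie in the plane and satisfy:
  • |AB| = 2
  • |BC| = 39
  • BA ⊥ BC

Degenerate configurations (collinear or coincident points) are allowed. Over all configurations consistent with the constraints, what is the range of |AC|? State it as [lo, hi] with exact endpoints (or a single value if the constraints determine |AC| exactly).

|AB| ∈ {2}
|BC| ∈ {39}
|AC| ∈ {5·√(61)}

|AC| = 5·√(61)  (≈ 39.0512)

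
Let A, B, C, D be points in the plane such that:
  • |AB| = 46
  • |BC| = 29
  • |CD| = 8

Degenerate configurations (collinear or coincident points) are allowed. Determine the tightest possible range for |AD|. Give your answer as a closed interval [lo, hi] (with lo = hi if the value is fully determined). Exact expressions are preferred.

|AD| ∈ [9, 83]  (≈ [9.0000, 83.0000])

|AB| ∈ {46}
|BC| ∈ {29}
|CD| ∈ {8}
|AC| ∈ [17, 75]
|BD| ∈ [21, 37]
|AD| ∈ [9, 83]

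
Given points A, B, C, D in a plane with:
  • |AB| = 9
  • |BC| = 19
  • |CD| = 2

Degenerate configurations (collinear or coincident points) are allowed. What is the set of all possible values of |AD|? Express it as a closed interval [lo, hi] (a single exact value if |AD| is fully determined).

|AB| ∈ {9}
|BC| ∈ {19}
|CD| ∈ {2}
|AC| ∈ [10, 28]
|BD| ∈ [17, 21]
|AD| ∈ [8, 30]

|AD| ∈ [8, 30]  (≈ [8.0000, 30.0000])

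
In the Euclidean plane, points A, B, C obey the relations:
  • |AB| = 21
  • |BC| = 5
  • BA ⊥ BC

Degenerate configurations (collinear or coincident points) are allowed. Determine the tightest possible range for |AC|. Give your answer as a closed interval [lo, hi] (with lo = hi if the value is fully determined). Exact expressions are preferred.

|AC| = √(466)  (≈ 21.5870)

|AB| ∈ {21}
|BC| ∈ {5}
|AC| ∈ {√(466)}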